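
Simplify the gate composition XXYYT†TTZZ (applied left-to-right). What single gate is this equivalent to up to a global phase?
T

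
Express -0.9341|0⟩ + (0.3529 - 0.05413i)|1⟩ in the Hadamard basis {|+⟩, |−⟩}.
(-0.411 - 0.03828i)|+⟩ + (-0.91 + 0.03828i)|−⟩

With |ψ⟩ = α|0⟩ + β|1⟩, the Hadamard-basis coefficients are ⟨+|ψ⟩ = (α + β)/√2 and ⟨−|ψ⟩ = (α − β)/√2.
Here α = -0.9341, β = (0.3529 - 0.05413i): (α + β)/√2 = (-0.411 - 0.03828i), (α − β)/√2 = (-0.91 + 0.03828i).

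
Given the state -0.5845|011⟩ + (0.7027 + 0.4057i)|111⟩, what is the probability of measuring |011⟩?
0.3416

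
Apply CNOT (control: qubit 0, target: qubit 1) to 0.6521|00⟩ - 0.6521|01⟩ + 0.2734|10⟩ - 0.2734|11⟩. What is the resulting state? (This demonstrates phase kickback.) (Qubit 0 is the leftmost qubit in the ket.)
0.6521|00⟩ - 0.6521|01⟩ - 0.2734|10⟩ + 0.2734|11⟩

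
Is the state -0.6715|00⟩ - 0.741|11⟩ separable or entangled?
Entangled

Writing the state as a|00⟩ + b|01⟩ + c|10⟩ + d|11⟩, it is a product state iff ad − bc = 0.
Here (a, b, c, d) = (-0.6715, 0, 0, -0.741): ad − bc = (-0.6715)(-0.741) − (0)(0) = 0.4976 ≠ 0, so the state is entangled.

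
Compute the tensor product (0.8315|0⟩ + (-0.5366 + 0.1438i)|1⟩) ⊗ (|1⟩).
0.8315|01⟩ + (-0.5366 + 0.1438i)|11⟩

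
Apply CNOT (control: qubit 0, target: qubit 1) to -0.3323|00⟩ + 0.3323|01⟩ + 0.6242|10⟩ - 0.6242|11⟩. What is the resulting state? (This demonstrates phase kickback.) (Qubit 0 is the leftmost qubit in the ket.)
-0.3323|00⟩ + 0.3323|01⟩ - 0.6242|10⟩ + 0.6242|11⟩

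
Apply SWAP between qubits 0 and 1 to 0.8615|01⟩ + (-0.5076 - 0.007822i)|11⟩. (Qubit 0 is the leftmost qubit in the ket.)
0.8615|10⟩ + (-0.5076 - 0.007822i)|11⟩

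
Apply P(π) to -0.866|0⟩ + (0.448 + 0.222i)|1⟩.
-0.866|0⟩ + (-0.448 - 0.222i)|1⟩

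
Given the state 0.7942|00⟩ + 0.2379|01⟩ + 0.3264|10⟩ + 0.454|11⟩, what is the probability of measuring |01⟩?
0.0566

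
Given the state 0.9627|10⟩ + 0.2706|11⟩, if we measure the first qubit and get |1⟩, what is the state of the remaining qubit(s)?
0.9627|0⟩ + 0.2706|1⟩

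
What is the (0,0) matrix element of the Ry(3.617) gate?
-0.2355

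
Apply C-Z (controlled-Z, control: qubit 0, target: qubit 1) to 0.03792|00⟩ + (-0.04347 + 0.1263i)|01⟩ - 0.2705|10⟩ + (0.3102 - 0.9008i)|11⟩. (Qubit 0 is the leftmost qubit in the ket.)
0.03792|00⟩ + (-0.04347 + 0.1263i)|01⟩ - 0.2705|10⟩ + (-0.3102 + 0.9008i)|11⟩

C-Z leaves the control-|0⟩ kets |00⟩, |01⟩ unchanged and applies Z to qubit 1 on the control-|1⟩ pair (|10⟩, |11⟩).
Z = [[1, 0], [0, -1]].
With a = amp(|10⟩) = -0.2705 and b = amp(|11⟩) = (0.3102 - 0.9008i):
new amp(|10⟩) = (1)·a = -0.2705
new amp(|11⟩) = (-1)·b = (-0.3102 + 0.9008i)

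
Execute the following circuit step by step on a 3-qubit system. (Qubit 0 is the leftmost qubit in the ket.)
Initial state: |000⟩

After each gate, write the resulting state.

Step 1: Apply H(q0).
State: 1/√2|000⟩ + 1/√2|100⟩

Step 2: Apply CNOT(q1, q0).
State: 1/√2|000⟩ + 1/√2|100⟩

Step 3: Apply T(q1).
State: 1/√2|000⟩ + 1/√2|100⟩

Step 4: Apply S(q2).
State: 1/√2|000⟩ + 1/√2|100⟩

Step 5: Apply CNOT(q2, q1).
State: 1/√2|000⟩ + 1/√2|100⟩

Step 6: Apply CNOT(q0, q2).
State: 1/√2|000⟩ + 1/√2|101⟩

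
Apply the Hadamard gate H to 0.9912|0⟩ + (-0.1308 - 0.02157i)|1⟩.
(0.6084 - 0.01525i)|0⟩ + (0.7934 + 0.01525i)|1⟩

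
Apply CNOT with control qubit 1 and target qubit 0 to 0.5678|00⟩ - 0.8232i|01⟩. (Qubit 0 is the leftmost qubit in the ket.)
0.5678|00⟩ - 0.8232i|11⟩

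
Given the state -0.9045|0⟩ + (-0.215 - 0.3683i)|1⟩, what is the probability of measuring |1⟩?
0.1819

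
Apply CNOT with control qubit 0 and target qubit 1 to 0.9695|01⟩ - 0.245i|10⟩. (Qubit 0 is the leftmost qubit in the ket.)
0.9695|01⟩ - 0.245i|11⟩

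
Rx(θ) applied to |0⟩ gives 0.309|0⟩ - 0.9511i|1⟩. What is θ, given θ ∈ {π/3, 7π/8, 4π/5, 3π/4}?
4π/5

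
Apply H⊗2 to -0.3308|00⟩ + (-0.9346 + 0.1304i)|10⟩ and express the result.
(-0.6327 + 0.0652i)|00⟩ + (-0.6327 + 0.0652i)|01⟩ + (0.3019 - 0.0652i)|10⟩ + (0.3019 - 0.0652i)|11⟩

H⊗2 gives amp(|y⟩) = (1/2) Σ_x (−1)^(x·y) amp(|x⟩), where x·y is the number of positions in which both x and y have a 1.
|00⟩: (-0.3308 + (-0.9346 + 0.1304i))/2 = (-0.6327 + 0.0652i)
|01⟩: (-0.3308 + (-0.9346 + 0.1304i))/2 = (-0.6327 + 0.0652i)
|10⟩: (-0.3308 - (-0.9346 + 0.1304i))/2 = (0.3019 - 0.0652i)
|11⟩: (-0.3308 - (-0.9346 + 0.1304i))/2 = (0.3019 - 0.0652i)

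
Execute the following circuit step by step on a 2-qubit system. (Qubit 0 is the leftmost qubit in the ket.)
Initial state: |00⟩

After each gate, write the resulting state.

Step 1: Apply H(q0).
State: 1/√2|00⟩ + 1/√2|10⟩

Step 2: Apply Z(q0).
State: 1/√2|00⟩ - 1/√2|10⟩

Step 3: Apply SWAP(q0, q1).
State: 1/√2|00⟩ - 1/√2|01⟩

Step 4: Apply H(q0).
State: 1/2|00⟩ - 1/2|01⟩ + 1/2|10⟩ - 1/2|11⟩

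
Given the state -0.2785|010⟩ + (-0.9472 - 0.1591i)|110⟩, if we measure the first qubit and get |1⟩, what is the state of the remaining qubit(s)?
(-0.9862 - 0.1656i)|10⟩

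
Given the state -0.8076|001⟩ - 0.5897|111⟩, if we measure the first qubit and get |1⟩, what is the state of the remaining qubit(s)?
-|11⟩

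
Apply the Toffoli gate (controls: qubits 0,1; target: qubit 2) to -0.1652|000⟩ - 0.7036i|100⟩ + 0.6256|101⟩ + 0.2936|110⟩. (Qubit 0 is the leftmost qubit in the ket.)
-0.1652|000⟩ - 0.7036i|100⟩ + 0.6256|101⟩ + 0.2936|111⟩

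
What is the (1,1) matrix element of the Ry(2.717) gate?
0.2107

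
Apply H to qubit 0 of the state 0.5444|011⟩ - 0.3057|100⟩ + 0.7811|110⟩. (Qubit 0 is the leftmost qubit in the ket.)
-0.2162|000⟩ + 0.5523|010⟩ + 0.3849|011⟩ + 0.2162|100⟩ - 0.5523|110⟩ + 0.3849|111⟩

H on qubit 0 mixes each pair of kets that differ only in qubit 0: amplitudes (a, b) of (|…0…⟩, |…1…⟩) become ((a + b)/√2, (a − b)/√2). Kets absent from the input have amplitude 0.
(|000⟩, |100⟩): (a, b) = (0, -0.3057) → (-0.2162, 0.2162)
(|010⟩, |110⟩): (a, b) = (0, 0.7811) → (0.5523, -0.5523)
(|011⟩, |111⟩): (a, b) = (0.5444, 0) → (0.3849, 0.3849)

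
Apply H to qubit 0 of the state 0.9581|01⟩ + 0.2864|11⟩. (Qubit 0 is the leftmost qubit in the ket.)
0.88|01⟩ + 0.475|11⟩

H on qubit 0 mixes each pair of kets that differ only in qubit 0: amplitudes (a, b) of (|…0…⟩, |…1…⟩) become ((a + b)/√2, (a − b)/√2). Kets absent from the input have amplitude 0.
(|01⟩, |11⟩): (a, b) = (0.9581, 0.2864) → (0.88, 0.475)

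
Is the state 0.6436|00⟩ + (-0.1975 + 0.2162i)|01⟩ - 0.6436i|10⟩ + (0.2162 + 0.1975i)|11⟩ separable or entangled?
Separable

Writing the state as a|00⟩ + b|01⟩ + c|10⟩ + d|11⟩, it is a product state iff ad − bc = 0.
Here (a, b, c, d) = (0.6436, (-0.1975 + 0.2162i), -0.6436i, (0.2162 + 0.1975i)): ad − bc = (0.6436)(0.2162 + 0.1975i) − (-0.1975 + 0.2162i)(-0.6436i) = 0, so the state is separable.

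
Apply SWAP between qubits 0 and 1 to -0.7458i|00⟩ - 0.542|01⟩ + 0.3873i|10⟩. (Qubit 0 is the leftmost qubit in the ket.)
-0.7458i|00⟩ + 0.3873i|01⟩ - 0.542|10⟩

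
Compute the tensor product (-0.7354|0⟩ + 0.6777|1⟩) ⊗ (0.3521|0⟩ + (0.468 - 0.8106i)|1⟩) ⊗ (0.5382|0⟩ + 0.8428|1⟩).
-0.1394|000⟩ - 0.2182|001⟩ + (-0.1852 + 0.3208i)|010⟩ + (-0.2901 + 0.5024i)|011⟩ + 0.1284|100⟩ + 0.2011|101⟩ + (0.1707 - 0.2957i)|110⟩ + (0.2673 - 0.463i)|111⟩

amp(|b₁b₂…⟩) = product of the factor amplitudes for bits b₁, b₂, …; only kets whose every factor amplitude is nonzero survive.
|000⟩: (-0.7354)(0.3521)(0.5382) = -0.1394
|001⟩: (-0.7354)(0.3521)(0.8428) = -0.2182
|010⟩: (-0.7354)(0.468 - 0.8106i)(0.5382) = (-0.1852 + 0.3208i)
|011⟩: (-0.7354)(0.468 - 0.8106i)(0.8428) = (-0.2901 + 0.5024i)
|100⟩: (0.6777)(0.3521)(0.5382) = 0.1284
|101⟩: (0.6777)(0.3521)(0.8428) = 0.2011
|110⟩: (0.6777)(0.468 - 0.8106i)(0.5382) = (0.1707 - 0.2957i)
|111⟩: (0.6777)(0.468 - 0.8106i)(0.8428) = (0.2673 - 0.463i)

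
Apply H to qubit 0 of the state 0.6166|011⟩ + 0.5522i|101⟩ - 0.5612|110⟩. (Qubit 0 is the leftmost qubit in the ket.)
0.3905i|001⟩ - 0.3968|010⟩ + 0.436|011⟩ - 0.3905i|101⟩ + 0.3968|110⟩ + 0.436|111⟩

H on qubit 0 mixes each pair of kets that differ only in qubit 0: amplitudes (a, b) of (|…0…⟩, |…1…⟩) become ((a + b)/√2, (a − b)/√2). Kets absent from the input have amplitude 0.
(|001⟩, |101⟩): (a, b) = (0, 0.5522i) → (0.3905i, -0.3905i)
(|010⟩, |110⟩): (a, b) = (0, -0.5612) → (-0.3968, 0.3968)
(|011⟩, |111⟩): (a, b) = (0.6166, 0) → (0.436, 0.436)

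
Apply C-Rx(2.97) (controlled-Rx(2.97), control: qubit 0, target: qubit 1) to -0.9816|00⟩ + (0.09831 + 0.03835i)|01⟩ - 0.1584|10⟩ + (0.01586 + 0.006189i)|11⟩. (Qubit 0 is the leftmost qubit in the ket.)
-0.9816|00⟩ + (0.09831 + 0.03835i)|01⟩ + (-0.007407 - 0.0158i)|10⟩ + (0.001359 + 0.1583i)|11⟩

C-Rx(2.97) leaves the control-|0⟩ kets |00⟩, |01⟩ unchanged and applies Rx(2.97) to qubit 1 on the control-|1⟩ pair (|10⟩, |11⟩).
Rx(2.97) = [[cos(θ/2), −i·sin(θ/2)], [−i·sin(θ/2), cos(θ/2)]]; θ = 2.97, cos(θ/2) ≈ 0.0856911, sin(θ/2) ≈ 0.996322.
With a = amp(|10⟩) = -0.1584 and b = amp(|11⟩) = (0.01586 + 0.006189i):
new amp(|10⟩) = (0.0856911)·a + (-0.996322i)·b = (-0.007407 - 0.0158i)
new amp(|11⟩) = (-0.996322i)·a + (0.0856911)·b = (0.001359 + 0.1583i)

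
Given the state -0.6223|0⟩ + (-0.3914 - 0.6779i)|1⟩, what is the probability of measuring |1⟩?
0.6127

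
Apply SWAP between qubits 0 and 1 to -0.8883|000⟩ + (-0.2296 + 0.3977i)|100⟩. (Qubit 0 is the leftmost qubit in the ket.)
-0.8883|000⟩ + (-0.2296 + 0.3977i)|010⟩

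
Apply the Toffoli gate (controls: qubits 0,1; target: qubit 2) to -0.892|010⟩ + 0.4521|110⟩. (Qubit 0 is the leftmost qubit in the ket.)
-0.892|010⟩ + 0.4521|111⟩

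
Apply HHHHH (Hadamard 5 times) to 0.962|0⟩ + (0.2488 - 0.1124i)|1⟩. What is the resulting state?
(0.8562 - 0.07948i)|0⟩ + (0.5043 + 0.07948i)|1⟩

H² = I, so H^5 = H: a single Hadamard. With (a, b) = (0.962, (0.2488 - 0.1124i)), H gives ((a + b)/√2, (a − b)/√2) = ((0.8562 - 0.07948i), (0.5043 + 0.07948i)).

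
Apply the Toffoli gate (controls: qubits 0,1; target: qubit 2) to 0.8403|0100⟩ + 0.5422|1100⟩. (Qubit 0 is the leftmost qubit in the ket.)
0.8403|0100⟩ + 0.5422|1110⟩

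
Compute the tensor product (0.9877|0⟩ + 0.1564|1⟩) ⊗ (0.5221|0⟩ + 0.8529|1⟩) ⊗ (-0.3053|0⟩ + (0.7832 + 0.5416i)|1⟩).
-0.1574|000⟩ + (0.4039 + 0.2793i)|001⟩ - 0.2572|010⟩ + (0.6598 + 0.4562i)|011⟩ - 0.02493|100⟩ + (0.06395 + 0.04423i)|101⟩ - 0.04073|110⟩ + (0.1045 + 0.07225i)|111⟩

amp(|b₁b₂…⟩) = product of the factor amplitudes for bits b₁, b₂, …; only kets whose every factor amplitude is nonzero survive.
|000⟩: (0.9877)(0.5221)(-0.3053) = -0.1574
|001⟩: (0.9877)(0.5221)(0.7832 + 0.5416i) = (0.4039 + 0.2793i)
|010⟩: (0.9877)(0.8529)(-0.3053) = -0.2572
|011⟩: (0.9877)(0.8529)(0.7832 + 0.5416i) = (0.6598 + 0.4562i)
|100⟩: (0.1564)(0.5221)(-0.3053) = -0.02493
|101⟩: (0.1564)(0.5221)(0.7832 + 0.5416i) = (0.06395 + 0.04423i)
|110⟩: (0.1564)(0.8529)(-0.3053) = -0.04073
|111⟩: (0.1564)(0.8529)(0.7832 + 0.5416i) = (0.1045 + 0.07225i)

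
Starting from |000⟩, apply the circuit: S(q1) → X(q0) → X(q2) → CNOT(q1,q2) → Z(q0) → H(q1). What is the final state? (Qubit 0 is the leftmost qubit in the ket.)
-1/√2|101⟩ - 1/√2|111⟩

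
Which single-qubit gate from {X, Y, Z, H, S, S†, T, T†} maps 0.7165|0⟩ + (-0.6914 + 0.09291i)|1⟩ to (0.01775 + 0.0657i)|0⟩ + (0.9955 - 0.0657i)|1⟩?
H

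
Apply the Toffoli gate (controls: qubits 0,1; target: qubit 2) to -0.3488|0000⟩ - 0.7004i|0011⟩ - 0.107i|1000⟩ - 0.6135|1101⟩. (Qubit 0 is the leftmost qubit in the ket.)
-0.3488|0000⟩ - 0.7004i|0011⟩ - 0.107i|1000⟩ - 0.6135|1111⟩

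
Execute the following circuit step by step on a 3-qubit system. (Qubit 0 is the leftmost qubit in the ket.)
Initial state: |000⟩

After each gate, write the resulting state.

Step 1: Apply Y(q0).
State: i|100⟩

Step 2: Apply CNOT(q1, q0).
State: i|100⟩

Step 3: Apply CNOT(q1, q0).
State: i|100⟩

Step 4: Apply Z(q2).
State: i|100⟩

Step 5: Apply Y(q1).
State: -|110⟩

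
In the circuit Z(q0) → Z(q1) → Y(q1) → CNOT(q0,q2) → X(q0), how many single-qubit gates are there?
4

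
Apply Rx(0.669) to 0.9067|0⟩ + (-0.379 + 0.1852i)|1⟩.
(0.9172 + 0.1244i)|0⟩ + (-0.358 - 0.1227i)|1⟩

Rx(0.669) = [[cos(θ/2), −i·sin(θ/2)], [−i·sin(θ/2), cos(θ/2)]]; θ = 0.669, cos(θ/2) ≈ 0.944575, sin(θ/2) ≈ 0.328297.
With a = amp(|0⟩) = 0.9067 and b = amp(|1⟩) = (-0.379 + 0.1852i):
new amp(|0⟩) = (0.944575)·a + (-0.328297i)·b = (0.9172 + 0.1244i)
new amp(|1⟩) = (-0.328297i)·a + (0.944575)·b = (-0.358 - 0.1227i)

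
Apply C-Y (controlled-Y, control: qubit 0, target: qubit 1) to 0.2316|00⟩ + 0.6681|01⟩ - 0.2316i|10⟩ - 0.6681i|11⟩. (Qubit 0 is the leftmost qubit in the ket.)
0.2316|00⟩ + 0.6681|01⟩ - 0.6681|10⟩ + 0.2316|11⟩

C-Y leaves the control-|0⟩ kets |00⟩, |01⟩ unchanged and applies Y to qubit 1 on the control-|1⟩ pair (|10⟩, |11⟩).
Y = [[0, -i], [i, 0]].
With a = amp(|10⟩) = -0.2316i and b = amp(|11⟩) = -0.6681i:
new amp(|10⟩) = (-i)·b = -0.6681
new amp(|11⟩) = (i)·a = 0.2316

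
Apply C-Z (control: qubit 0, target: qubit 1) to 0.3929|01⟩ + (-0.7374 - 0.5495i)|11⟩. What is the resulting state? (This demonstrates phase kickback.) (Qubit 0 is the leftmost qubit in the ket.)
0.3929|01⟩ + (0.7374 + 0.5495i)|11⟩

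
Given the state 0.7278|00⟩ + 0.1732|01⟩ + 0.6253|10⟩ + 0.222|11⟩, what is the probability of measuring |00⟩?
0.5297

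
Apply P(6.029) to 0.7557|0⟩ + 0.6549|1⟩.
0.7557|0⟩ + (0.6339 - 0.1647i)|1⟩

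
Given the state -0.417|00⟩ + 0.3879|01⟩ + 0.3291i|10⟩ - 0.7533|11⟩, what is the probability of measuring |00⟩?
0.1739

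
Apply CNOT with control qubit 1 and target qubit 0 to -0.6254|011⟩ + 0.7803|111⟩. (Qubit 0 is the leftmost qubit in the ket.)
0.7803|011⟩ - 0.6254|111⟩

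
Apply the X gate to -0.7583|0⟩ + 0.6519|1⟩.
0.6519|0⟩ - 0.7583|1⟩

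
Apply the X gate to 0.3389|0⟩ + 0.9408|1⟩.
0.9408|0⟩ + 0.3389|1⟩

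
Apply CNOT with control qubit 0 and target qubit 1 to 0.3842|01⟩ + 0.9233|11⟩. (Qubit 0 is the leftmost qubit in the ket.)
0.3842|01⟩ + 0.9233|10⟩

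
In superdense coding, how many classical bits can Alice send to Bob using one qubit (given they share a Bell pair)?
2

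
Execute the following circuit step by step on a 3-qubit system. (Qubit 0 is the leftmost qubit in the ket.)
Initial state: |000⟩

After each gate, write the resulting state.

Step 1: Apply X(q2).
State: |001⟩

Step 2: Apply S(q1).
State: |001⟩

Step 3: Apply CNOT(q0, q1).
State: |001⟩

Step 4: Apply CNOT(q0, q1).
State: |001⟩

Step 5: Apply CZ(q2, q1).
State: |001⟩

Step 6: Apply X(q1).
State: |011⟩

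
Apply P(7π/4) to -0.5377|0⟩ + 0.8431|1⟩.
-0.5377|0⟩ + (0.5962 - 0.5962i)|1⟩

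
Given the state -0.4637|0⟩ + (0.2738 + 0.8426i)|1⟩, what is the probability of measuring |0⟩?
0.215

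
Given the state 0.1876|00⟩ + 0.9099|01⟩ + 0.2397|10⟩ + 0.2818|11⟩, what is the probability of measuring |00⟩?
0.03519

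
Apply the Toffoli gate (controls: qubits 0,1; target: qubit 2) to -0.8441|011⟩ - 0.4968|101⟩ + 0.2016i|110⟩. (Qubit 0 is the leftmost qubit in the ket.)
-0.8441|011⟩ - 0.4968|101⟩ + 0.2016i|111⟩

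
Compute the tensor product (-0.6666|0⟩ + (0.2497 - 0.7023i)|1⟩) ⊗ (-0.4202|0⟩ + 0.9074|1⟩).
0.2801|00⟩ - 0.6049|01⟩ + (-0.1049 + 0.2951i)|10⟩ + (0.2266 - 0.6373i)|11⟩

amp(|b₁b₂…⟩) = product of the factor amplitudes for bits b₁, b₂, …; only kets whose every factor amplitude is nonzero survive.
|00⟩: (-0.6666)(-0.4202) = 0.2801
|01⟩: (-0.6666)(0.9074) = -0.6049
|10⟩: (0.2497 - 0.7023i)(-0.4202) = (-0.1049 + 0.2951i)
|11⟩: (0.2497 - 0.7023i)(0.9074) = (0.2266 - 0.6373i)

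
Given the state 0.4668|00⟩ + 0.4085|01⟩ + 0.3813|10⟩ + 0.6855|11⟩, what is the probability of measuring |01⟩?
0.1669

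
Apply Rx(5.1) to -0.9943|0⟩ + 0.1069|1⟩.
(0.8253 - 0.05962i)|0⟩ + (-0.08873 + 0.5545i)|1⟩

Rx(5.1) = [[cos(θ/2), −i·sin(θ/2)], [−i·sin(θ/2), cos(θ/2)]]; θ = 5.1, cos(θ/2) ≈ -0.830054, sin(θ/2) ≈ 0.557684.
With a = amp(|0⟩) = -0.9943 and b = amp(|1⟩) = 0.1069:
new amp(|0⟩) = (-0.830054)·a + (-0.557684i)·b = (0.8253 - 0.05962i)
new amp(|1⟩) = (-0.557684i)·a + (-0.830054)·b = (-0.08873 + 0.5545i)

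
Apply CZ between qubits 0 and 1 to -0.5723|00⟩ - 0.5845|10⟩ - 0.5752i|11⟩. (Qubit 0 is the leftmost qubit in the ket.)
-0.5723|00⟩ - 0.5845|10⟩ + 0.5752i|11⟩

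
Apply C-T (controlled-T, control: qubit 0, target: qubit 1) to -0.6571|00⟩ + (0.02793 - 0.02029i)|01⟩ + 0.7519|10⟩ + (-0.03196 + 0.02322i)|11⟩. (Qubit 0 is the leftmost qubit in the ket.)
-0.6571|00⟩ + (0.02793 - 0.02029i)|01⟩ + 0.7519|10⟩ + (-0.03902 - 0.00618i)|11⟩

C-T leaves the control-|0⟩ kets |00⟩, |01⟩ unchanged and applies T to qubit 1 on the control-|1⟩ pair (|10⟩, |11⟩).
T = [[1, 0], [0, (1/√2 + (1/√2)i)]].
With a = amp(|10⟩) = 0.7519 and b = amp(|11⟩) = (-0.03196 + 0.02322i):
new amp(|10⟩) = (1)·a = 0.7519
new amp(|11⟩) = (1/√2 + (1/√2)i)·b = (-0.03902 - 0.00618i)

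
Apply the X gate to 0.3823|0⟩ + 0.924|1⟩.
0.924|0⟩ + 0.3823|1⟩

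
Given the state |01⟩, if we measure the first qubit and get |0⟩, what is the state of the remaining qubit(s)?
|1⟩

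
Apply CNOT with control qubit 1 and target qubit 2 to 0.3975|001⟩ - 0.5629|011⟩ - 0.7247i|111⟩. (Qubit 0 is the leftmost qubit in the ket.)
0.3975|001⟩ - 0.5629|010⟩ - 0.7247i|110⟩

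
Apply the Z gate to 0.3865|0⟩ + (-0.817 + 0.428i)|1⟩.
0.3865|0⟩ + (0.817 - 0.428i)|1⟩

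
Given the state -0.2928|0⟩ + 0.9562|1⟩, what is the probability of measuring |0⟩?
0.08573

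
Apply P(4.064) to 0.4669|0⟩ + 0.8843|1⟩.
0.4669|0⟩ + (-0.534 - 0.7048i)|1⟩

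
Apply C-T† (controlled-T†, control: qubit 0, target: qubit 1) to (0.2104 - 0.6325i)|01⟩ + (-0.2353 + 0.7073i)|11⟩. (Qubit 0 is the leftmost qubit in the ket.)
(0.2104 - 0.6325i)|01⟩ + (0.3338 + 0.6665i)|11⟩

C-T† leaves the control-|0⟩ kets |00⟩, |01⟩ unchanged and applies T† to qubit 1 on the control-|1⟩ pair (|10⟩, |11⟩).
T† = [[1, 0], [0, (1/√2 - (1/√2)i)]].
With a = amp(|10⟩) = 0 and b = amp(|11⟩) = (-0.2353 + 0.7073i):
new amp(|10⟩) = (1)·a = 0
new amp(|11⟩) = (1/√2 - (1/√2)i)·b = (0.3338 + 0.6665i)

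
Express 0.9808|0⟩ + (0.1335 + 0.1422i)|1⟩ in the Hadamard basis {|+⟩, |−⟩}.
(0.7879 + 0.1006i)|+⟩ + (0.5991 - 0.1006i)|−⟩

With |ψ⟩ = α|0⟩ + β|1⟩, the Hadamard-basis coefficients are ⟨+|ψ⟩ = (α + β)/√2 and ⟨−|ψ⟩ = (α − β)/√2.
Here α = 0.9808, β = (0.1335 + 0.1422i): (α + β)/√2 = (0.7879 + 0.1006i), (α − β)/√2 = (0.5991 - 0.1006i).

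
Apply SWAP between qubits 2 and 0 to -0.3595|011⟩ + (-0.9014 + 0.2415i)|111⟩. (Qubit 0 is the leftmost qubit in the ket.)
-0.3595|110⟩ + (-0.9014 + 0.2415i)|111⟩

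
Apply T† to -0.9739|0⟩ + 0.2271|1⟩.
-0.9739|0⟩ + (0.1606 - 0.1606i)|1⟩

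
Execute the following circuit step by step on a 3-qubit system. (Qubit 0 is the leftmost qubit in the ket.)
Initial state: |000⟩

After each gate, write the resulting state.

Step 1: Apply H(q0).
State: 1/√2|000⟩ + 1/√2|100⟩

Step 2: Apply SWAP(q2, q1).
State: 1/√2|000⟩ + 1/√2|100⟩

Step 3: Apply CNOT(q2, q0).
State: 1/√2|000⟩ + 1/√2|100⟩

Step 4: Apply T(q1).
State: 1/√2|000⟩ + 1/√2|100⟩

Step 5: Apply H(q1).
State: 1/2|000⟩ + 1/2|010⟩ + 1/2|100⟩ + 1/2|110⟩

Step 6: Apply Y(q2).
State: (1/2)i|001⟩ + (1/2)i|011⟩ + (1/2)i|101⟩ + (1/2)i|111⟩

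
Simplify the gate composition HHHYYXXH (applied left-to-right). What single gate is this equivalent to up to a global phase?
I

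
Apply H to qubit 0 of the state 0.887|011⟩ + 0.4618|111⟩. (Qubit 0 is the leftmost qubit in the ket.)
0.9537|011⟩ + 0.3007|111⟩

H on qubit 0 mixes each pair of kets that differ only in qubit 0: amplitudes (a, b) of (|…0…⟩, |…1…⟩) become ((a + b)/√2, (a − b)/√2). Kets absent from the input have amplitude 0.
(|011⟩, |111⟩): (a, b) = (0.887, 0.4618) → (0.9537, 0.3007)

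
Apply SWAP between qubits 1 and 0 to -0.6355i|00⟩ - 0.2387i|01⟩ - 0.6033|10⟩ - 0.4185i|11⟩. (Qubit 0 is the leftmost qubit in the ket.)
-0.6355i|00⟩ - 0.6033|01⟩ - 0.2387i|10⟩ - 0.4185i|11⟩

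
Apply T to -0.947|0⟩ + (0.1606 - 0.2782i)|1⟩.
-0.947|0⟩ + (0.3103 - 0.08316i)|1⟩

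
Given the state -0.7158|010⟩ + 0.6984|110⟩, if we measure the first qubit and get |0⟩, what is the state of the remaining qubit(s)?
-|10⟩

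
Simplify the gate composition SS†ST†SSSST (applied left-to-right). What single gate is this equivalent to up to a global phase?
S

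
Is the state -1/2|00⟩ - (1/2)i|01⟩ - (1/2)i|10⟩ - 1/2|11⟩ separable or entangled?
Entangled

Writing the state as a|00⟩ + b|01⟩ + c|10⟩ + d|11⟩, it is a product state iff ad − bc = 0.
Here (a, b, c, d) = (-1/2, -(1/2)i, -(1/2)i, -1/2): ad − bc = (-1/2)(-1/2) − (-(1/2)i)(-(1/2)i) = 1/2 ≠ 0, so the state is entangled.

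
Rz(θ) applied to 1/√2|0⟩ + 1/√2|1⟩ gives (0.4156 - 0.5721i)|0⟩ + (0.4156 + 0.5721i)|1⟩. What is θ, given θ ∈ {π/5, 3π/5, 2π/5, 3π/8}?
3π/5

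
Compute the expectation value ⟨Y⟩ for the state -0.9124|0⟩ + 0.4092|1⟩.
0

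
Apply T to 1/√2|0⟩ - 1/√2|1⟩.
1/√2|0⟩ + (-1/2 - (1/2)i)|1⟩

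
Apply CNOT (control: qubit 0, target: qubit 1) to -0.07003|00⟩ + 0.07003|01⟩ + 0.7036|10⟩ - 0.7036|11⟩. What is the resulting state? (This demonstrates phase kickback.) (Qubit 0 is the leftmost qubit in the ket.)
-0.07003|00⟩ + 0.07003|01⟩ - 0.7036|10⟩ + 0.7036|11⟩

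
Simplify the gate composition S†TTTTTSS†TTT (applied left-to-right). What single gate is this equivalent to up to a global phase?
S†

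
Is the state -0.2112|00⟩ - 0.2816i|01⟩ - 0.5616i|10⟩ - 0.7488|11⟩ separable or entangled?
Entangled

Writing the state as a|00⟩ + b|01⟩ + c|10⟩ + d|11⟩, it is a product state iff ad − bc = 0.
Here (a, b, c, d) = (-0.2112, -0.2816i, -0.5616i, -0.7488): ad − bc = (-0.2112)(-0.7488) − (-0.2816i)(-0.5616i) = 0.3163 ≠ 0, so the state is entangled.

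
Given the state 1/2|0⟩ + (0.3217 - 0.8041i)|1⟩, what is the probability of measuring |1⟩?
0.7501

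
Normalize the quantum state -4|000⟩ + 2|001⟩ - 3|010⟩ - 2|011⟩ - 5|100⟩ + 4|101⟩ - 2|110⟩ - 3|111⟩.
-0.4288|000⟩ + 0.2144|001⟩ - 0.3216|010⟩ - 0.2144|011⟩ - 0.5361|100⟩ + 0.4288|101⟩ - 0.2144|110⟩ - 0.3216|111⟩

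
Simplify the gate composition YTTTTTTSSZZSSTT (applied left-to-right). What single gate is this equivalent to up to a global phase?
Y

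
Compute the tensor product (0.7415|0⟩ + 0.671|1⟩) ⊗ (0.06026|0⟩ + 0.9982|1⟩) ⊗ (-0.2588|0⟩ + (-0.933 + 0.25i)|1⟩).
-0.01156|000⟩ + (-0.04169 + 0.01117i)|001⟩ - 0.1916|010⟩ + (-0.6906 + 0.185i)|011⟩ - 0.01046|100⟩ + (-0.03773 + 0.01011i)|101⟩ - 0.1733|110⟩ + (-0.6249 + 0.1674i)|111⟩

amp(|b₁b₂…⟩) = product of the factor amplitudes for bits b₁, b₂, …; only kets whose every factor amplitude is nonzero survive.
|000⟩: (0.7415)(0.06026)(-0.2588) = -0.01156
|001⟩: (0.7415)(0.06026)(-0.933 + 0.25i) = (-0.04169 + 0.01117i)
|010⟩: (0.7415)(0.9982)(-0.2588) = -0.1916
|011⟩: (0.7415)(0.9982)(-0.933 + 0.25i) = (-0.6906 + 0.185i)
|100⟩: (0.671)(0.06026)(-0.2588) = -0.01046
|101⟩: (0.671)(0.06026)(-0.933 + 0.25i) = (-0.03773 + 0.01011i)
|110⟩: (0.671)(0.9982)(-0.2588) = -0.1733
|111⟩: (0.671)(0.9982)(-0.933 + 0.25i) = (-0.6249 + 0.1674i)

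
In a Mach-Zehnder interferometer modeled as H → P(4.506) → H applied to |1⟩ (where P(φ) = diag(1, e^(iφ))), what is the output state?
(0.6025 + 0.4894i)|0⟩ + (0.3975 - 0.4894i)|1⟩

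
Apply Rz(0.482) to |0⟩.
(0.9711 - 0.2387i)|0⟩

Rz(0.482) = [[e^(−iθ/2), 0], [0, e^(iθ/2)]] with e^(±iθ/2) = cos(θ/2) ± i·sin(θ/2); θ = 0.482, cos(θ/2) ≈ 0.9711, sin(θ/2) ≈ 0.238674.
With a = amp(|0⟩) = 1 and b = amp(|1⟩) = 0:
new amp(|0⟩) = (0.9711 - 0.238674i)·a = (0.9711 - 0.2387i)
new amp(|1⟩) = (0.9711 + 0.238674i)·b = 0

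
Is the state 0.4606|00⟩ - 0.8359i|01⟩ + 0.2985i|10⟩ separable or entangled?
Entangled

Writing the state as a|00⟩ + b|01⟩ + c|10⟩ + d|11⟩, it is a product state iff ad − bc = 0.
Here (a, b, c, d) = (0.4606, -0.8359i, 0.2985i, 0): ad − bc = (0.4606)(0) − (-0.8359i)(0.2985i) = -0.2495 ≠ 0, so the state is entangled.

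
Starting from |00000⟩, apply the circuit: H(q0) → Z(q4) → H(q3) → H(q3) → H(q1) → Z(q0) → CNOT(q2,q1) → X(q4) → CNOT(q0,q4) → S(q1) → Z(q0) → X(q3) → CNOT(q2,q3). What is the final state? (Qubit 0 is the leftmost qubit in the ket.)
1/2|00011⟩ + (1/2)i|01011⟩ + 1/2|10010⟩ + (1/2)i|11010⟩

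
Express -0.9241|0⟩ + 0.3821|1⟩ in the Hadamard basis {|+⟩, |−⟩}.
-0.3833|+⟩ - 0.9236|−⟩

With |ψ⟩ = α|0⟩ + β|1⟩, the Hadamard-basis coefficients are ⟨+|ψ⟩ = (α + β)/√2 and ⟨−|ψ⟩ = (α − β)/√2.
Here α = -0.9241, β = 0.3821: (α + β)/√2 = -0.3833, (α − β)/√2 = -0.9236.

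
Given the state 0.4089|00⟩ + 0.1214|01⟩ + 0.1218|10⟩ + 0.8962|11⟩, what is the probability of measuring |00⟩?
0.1672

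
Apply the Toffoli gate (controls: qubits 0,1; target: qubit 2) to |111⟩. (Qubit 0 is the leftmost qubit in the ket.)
|110⟩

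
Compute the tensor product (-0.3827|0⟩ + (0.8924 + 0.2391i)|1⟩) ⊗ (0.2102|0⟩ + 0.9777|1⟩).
-0.08044|00⟩ - 0.3742|01⟩ + (0.1876 + 0.05026i)|10⟩ + (0.8725 + 0.2338i)|11⟩

amp(|b₁b₂…⟩) = product of the factor amplitudes for bits b₁, b₂, …; only kets whose every factor amplitude is nonzero survive.
|00⟩: (-0.3827)(0.2102) = -0.08044
|01⟩: (-0.3827)(0.9777) = -0.3742
|10⟩: (0.8924 + 0.2391i)(0.2102) = (0.1876 + 0.05026i)
|11⟩: (0.8924 + 0.2391i)(0.9777) = (0.8725 + 0.2338i)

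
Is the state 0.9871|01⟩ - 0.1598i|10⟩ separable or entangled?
Entangled

Writing the state as a|00⟩ + b|01⟩ + c|10⟩ + d|11⟩, it is a product state iff ad − bc = 0.
Here (a, b, c, d) = (0, 0.9871, -0.1598i, 0): ad − bc = (0)(0) − (0.9871)(-0.1598i) = 0.1577i ≠ 0, so the state is entangled.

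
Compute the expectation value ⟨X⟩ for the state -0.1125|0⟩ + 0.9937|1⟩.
-0.2236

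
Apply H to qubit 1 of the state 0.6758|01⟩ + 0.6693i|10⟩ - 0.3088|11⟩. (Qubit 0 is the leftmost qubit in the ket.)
0.4779|00⟩ - 0.4779|01⟩ + (-0.2184 + 0.4733i)|10⟩ + (0.2184 + 0.4733i)|11⟩

H on qubit 1 mixes each pair of kets that differ only in qubit 1: amplitudes (a, b) of (|…0…⟩, |…1…⟩) become ((a + b)/√2, (a − b)/√2). Kets absent from the input have amplitude 0.
(|00⟩, |01⟩): (a, b) = (0, 0.6758) → (0.4779, -0.4779)
(|10⟩, |11⟩): (a, b) = (0.6693i, -0.3088) → ((-0.2184 + 0.4733i), (0.2184 + 0.4733i))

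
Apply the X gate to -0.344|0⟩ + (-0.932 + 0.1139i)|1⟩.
(-0.932 + 0.1139i)|0⟩ - 0.344|1⟩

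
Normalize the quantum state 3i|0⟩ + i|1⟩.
0.9487i|0⟩ + 0.3162i|1⟩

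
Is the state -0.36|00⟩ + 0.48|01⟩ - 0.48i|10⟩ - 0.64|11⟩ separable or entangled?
Entangled

Writing the state as a|00⟩ + b|01⟩ + c|10⟩ + d|11⟩, it is a product state iff ad − bc = 0.
Here (a, b, c, d) = (-0.36, 0.48, -0.48i, -0.64): ad − bc = (-0.36)(-0.64) − (0.48)(-0.48i) = (0.2304 + 0.2304i) ≠ 0, so the state is entangled.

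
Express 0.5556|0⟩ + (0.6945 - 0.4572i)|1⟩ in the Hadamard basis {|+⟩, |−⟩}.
(0.884 - 0.3233i)|+⟩ + (-0.09822 + 0.3233i)|−⟩

With |ψ⟩ = α|0⟩ + β|1⟩, the Hadamard-basis coefficients are ⟨+|ψ⟩ = (α + β)/√2 and ⟨−|ψ⟩ = (α − β)/√2.
Here α = 0.5556, β = (0.6945 - 0.4572i): (α + β)/√2 = (0.884 - 0.3233i), (α − β)/√2 = (-0.09822 + 0.3233i).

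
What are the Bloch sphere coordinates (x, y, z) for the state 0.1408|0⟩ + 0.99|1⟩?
(0.2788, 0, -0.9603)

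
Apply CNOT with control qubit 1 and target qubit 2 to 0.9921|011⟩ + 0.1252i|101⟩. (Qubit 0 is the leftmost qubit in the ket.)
0.9921|010⟩ + 0.1252i|101⟩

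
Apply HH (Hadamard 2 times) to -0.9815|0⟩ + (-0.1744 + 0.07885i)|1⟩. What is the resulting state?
-0.9815|0⟩ + (-0.1744 + 0.07885i)|1⟩

H² = I, so an even number of Hadamards cancels: H^2 = I and the state is unchanged.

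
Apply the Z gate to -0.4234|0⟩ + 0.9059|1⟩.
-0.4234|0⟩ - 0.9059|1⟩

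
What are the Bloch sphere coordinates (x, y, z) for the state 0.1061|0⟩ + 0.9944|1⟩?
(0.211, 0, -0.9776)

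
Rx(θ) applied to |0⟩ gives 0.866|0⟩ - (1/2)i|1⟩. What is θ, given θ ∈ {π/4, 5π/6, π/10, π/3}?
π/3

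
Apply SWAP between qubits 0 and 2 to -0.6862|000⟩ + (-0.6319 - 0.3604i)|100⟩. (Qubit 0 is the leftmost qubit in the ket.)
-0.6862|000⟩ + (-0.6319 - 0.3604i)|001⟩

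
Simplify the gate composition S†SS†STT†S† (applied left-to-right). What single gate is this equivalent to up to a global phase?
S†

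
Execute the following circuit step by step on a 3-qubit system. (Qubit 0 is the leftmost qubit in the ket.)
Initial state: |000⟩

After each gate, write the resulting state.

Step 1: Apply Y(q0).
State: i|100⟩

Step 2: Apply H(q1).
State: (1/√2)i|100⟩ + (1/√2)i|110⟩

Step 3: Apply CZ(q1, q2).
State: (1/√2)i|100⟩ + (1/√2)i|110⟩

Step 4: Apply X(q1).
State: (1/√2)i|100⟩ + (1/√2)i|110⟩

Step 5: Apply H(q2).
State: (1/2)i|100⟩ + (1/2)i|101⟩ + (1/2)i|110⟩ + (1/2)i|111⟩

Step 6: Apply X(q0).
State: (1/2)i|000⟩ + (1/2)i|001⟩ + (1/2)i|010⟩ + (1/2)i|011⟩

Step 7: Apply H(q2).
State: (1/√2)i|000⟩ + (1/√2)i|010⟩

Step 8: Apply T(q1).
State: (1/√2)i|000⟩ + (-1/2 + (1/2)i)|010⟩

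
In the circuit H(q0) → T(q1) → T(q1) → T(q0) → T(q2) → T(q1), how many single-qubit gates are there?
6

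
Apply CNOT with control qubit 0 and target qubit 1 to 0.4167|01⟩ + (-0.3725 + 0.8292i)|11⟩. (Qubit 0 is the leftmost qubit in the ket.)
0.4167|01⟩ + (-0.3725 + 0.8292i)|10⟩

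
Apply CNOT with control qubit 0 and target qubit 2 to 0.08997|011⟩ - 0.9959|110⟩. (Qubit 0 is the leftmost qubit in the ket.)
0.08997|011⟩ - 0.9959|111⟩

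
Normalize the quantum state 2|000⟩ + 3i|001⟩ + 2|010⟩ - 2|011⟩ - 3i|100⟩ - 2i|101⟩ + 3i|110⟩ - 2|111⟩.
0.2917|000⟩ + 0.4376i|001⟩ + 0.2917|010⟩ - 0.2917|011⟩ - 0.4376i|100⟩ - 0.2917i|101⟩ + 0.4376i|110⟩ - 0.2917|111⟩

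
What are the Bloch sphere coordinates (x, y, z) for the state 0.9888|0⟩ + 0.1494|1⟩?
(0.2955, 0, 0.9554)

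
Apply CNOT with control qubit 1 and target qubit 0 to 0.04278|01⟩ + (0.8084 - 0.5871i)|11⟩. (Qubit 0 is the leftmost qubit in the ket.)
(0.8084 - 0.5871i)|01⟩ + 0.04278|11⟩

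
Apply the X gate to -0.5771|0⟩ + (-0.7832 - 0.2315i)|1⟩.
(-0.7832 - 0.2315i)|0⟩ - 0.5771|1⟩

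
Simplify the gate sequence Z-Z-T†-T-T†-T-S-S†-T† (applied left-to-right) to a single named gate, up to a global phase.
T†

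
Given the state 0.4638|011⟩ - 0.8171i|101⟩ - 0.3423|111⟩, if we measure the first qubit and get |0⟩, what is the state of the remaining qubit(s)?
|11⟩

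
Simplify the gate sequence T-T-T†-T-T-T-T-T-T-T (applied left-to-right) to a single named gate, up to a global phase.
I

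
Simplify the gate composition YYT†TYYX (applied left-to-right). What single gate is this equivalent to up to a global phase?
X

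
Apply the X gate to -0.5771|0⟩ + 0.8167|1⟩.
0.8167|0⟩ - 0.5771|1⟩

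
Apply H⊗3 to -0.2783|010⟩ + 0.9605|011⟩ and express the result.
0.2412|000⟩ - 0.438|001⟩ - 0.2412|010⟩ + 0.438|011⟩ + 0.2412|100⟩ - 0.438|101⟩ - 0.2412|110⟩ + 0.438|111⟩

H⊗3 gives amp(|y⟩) = (1/2√2) Σ_x (−1)^(x·y) amp(|x⟩), where x·y is the number of positions in which both x and y have a 1.
|000⟩: (-0.2783 + 0.9605)/(2√2) = 0.2412
|001⟩: (-0.2783 - 0.9605)/(2√2) = -0.438
|010⟩: (0.2783 - 0.9605)/(2√2) = -0.2412
|011⟩: (0.2783 + 0.9605)/(2√2) = 0.438
|100⟩: (-0.2783 + 0.9605)/(2√2) = 0.2412
|101⟩: (-0.2783 - 0.9605)/(2√2) = -0.438
|110⟩: (0.2783 - 0.9605)/(2√2) = -0.2412
|111⟩: (0.2783 + 0.9605)/(2√2) = 0.438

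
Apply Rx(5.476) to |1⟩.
-0.3927i|0⟩ - 0.9197|1⟩

Rx(5.476) = [[cos(θ/2), −i·sin(θ/2)], [−i·sin(θ/2), cos(θ/2)]]; θ = 5.476, cos(θ/2) ≈ -0.919656, sin(θ/2) ≈ 0.392725.
With a = amp(|0⟩) = 0 and b = amp(|1⟩) = 1:
new amp(|0⟩) = (-0.919656)·a + (-0.392725i)·b = -0.3927i
new amp(|1⟩) = (-0.392725i)·a + (-0.919656)·b = -0.9197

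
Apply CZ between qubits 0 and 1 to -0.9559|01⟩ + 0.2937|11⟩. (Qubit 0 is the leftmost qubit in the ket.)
-0.9559|01⟩ - 0.2937|11⟩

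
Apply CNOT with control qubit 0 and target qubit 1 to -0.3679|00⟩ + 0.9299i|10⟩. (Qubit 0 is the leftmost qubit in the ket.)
-0.3679|00⟩ + 0.9299i|11⟩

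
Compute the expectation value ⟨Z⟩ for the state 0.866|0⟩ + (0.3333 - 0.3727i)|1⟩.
0.5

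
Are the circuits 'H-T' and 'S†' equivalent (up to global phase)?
No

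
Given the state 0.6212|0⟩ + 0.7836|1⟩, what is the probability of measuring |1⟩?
0.614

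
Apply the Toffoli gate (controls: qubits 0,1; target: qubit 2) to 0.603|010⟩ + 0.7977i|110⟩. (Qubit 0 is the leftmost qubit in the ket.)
0.603|010⟩ + 0.7977i|111⟩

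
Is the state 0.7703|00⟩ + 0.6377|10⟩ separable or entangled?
Separable

Writing the state as a|00⟩ + b|01⟩ + c|10⟩ + d|11⟩, it is a product state iff ad − bc = 0.
Here (a, b, c, d) = (0.7703, 0, 0.6377, 0): ad − bc = (0.7703)(0) − (0)(0.6377) = 0, so the state is separable.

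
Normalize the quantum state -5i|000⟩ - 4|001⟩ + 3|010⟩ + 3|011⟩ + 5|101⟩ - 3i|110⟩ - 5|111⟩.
-0.4603i|000⟩ - 0.3682|001⟩ + 0.2762|010⟩ + 0.2762|011⟩ + 0.4603|101⟩ - 0.2762i|110⟩ - 0.4603|111⟩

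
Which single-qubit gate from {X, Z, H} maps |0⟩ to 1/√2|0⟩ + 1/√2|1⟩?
H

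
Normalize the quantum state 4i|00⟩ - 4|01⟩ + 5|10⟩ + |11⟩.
0.5252i|00⟩ - 0.5252|01⟩ + 0.6565|10⟩ + 0.1313|11⟩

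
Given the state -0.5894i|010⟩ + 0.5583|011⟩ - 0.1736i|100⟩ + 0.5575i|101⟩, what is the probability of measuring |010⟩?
0.3474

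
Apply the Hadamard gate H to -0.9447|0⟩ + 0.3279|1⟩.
-0.4361|0⟩ - 0.8999|1⟩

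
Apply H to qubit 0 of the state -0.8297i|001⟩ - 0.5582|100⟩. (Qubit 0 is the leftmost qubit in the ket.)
-0.3947|000⟩ - 0.5867i|001⟩ + 0.3947|100⟩ - 0.5867i|101⟩

H on qubit 0 mixes each pair of kets that differ only in qubit 0: amplitudes (a, b) of (|…0…⟩, |…1…⟩) become ((a + b)/√2, (a − b)/√2). Kets absent from the input have amplitude 0.
(|000⟩, |100⟩): (a, b) = (0, -0.5582) → (-0.3947, 0.3947)
(|001⟩, |101⟩): (a, b) = (-0.8297i, 0) → (-0.5867i, -0.5867i)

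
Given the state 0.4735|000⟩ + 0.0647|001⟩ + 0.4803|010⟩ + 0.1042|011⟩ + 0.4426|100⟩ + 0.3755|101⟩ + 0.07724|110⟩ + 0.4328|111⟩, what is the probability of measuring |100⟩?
0.1959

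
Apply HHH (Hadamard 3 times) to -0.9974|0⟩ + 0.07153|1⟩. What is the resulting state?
-0.6547|0⟩ - 0.7558|1⟩

H² = I, so H^3 = H: a single Hadamard. With (a, b) = (-0.9974, 0.07153), H gives ((a + b)/√2, (a − b)/√2) = (-0.6547, -0.7558).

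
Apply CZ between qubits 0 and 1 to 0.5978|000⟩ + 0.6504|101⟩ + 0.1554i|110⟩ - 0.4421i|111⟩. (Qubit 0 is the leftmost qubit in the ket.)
0.5978|000⟩ + 0.6504|101⟩ - 0.1554i|110⟩ + 0.4421i|111⟩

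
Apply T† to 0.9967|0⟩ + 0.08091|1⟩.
0.9967|0⟩ + (0.05721 - 0.05721i)|1⟩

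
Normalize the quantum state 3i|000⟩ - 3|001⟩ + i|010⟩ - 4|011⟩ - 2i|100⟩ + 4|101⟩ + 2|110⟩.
0.3906i|000⟩ - 0.3906|001⟩ + 0.1302i|010⟩ - 0.5208|011⟩ - 0.2604i|100⟩ + 0.5208|101⟩ + 0.2604|110⟩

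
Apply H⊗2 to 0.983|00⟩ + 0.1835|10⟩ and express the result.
0.5833|00⟩ + 0.5833|01⟩ + 0.3998|10⟩ + 0.3998|11⟩

H⊗2 gives amp(|y⟩) = (1/2) Σ_x (−1)^(x·y) amp(|x⟩), where x·y is the number of positions in which both x and y have a 1.
|00⟩: (0.983 + 0.1835)/2 = 0.5833
|01⟩: (0.983 + 0.1835)/2 = 0.5833
|10⟩: (0.983 - 0.1835)/2 = 0.3998
|11⟩: (0.983 - 0.1835)/2 = 0.3998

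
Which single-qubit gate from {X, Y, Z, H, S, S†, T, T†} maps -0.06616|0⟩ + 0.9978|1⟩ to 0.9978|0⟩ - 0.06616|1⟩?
X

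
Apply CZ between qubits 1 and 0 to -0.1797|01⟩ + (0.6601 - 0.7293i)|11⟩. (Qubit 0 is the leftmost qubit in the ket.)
-0.1797|01⟩ + (-0.6601 + 0.7293i)|11⟩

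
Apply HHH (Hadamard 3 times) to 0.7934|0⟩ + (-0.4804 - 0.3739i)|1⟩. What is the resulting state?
(0.2213 - 0.2644i)|0⟩ + (0.9007 + 0.2644i)|1⟩

H² = I, so H^3 = H: a single Hadamard. With (a, b) = (0.7934, (-0.4804 - 0.3739i)), H gives ((a + b)/√2, (a − b)/√2) = ((0.2213 - 0.2644i), (0.9007 + 0.2644i)).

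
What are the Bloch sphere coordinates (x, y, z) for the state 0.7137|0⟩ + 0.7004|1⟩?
(0.9998, 0, 0.01881)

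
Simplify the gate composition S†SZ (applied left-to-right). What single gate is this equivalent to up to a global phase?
Z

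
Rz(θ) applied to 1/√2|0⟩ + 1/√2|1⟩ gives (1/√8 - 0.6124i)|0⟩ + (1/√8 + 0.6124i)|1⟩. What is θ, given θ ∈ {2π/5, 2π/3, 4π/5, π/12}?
2π/3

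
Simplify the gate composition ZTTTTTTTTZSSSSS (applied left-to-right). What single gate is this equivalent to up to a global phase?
S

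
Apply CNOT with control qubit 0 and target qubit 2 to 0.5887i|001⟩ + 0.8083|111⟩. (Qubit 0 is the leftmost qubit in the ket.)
0.5887i|001⟩ + 0.8083|110⟩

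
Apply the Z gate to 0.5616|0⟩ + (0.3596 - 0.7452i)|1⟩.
0.5616|0⟩ + (-0.3596 + 0.7452i)|1⟩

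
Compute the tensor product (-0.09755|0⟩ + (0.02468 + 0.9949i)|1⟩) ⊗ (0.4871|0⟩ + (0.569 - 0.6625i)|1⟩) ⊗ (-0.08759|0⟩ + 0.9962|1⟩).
0.004162|000⟩ - 0.04734|001⟩ + (0.004862 - 0.005661i)|010⟩ + (-0.0553 + 0.06438i)|011⟩ + (-0.001053 - 0.04245i)|100⟩ + (0.01198 + 0.4828i)|101⟩ + (-0.05896 - 0.04815i)|110⟩ + (0.6706 + 0.5477i)|111⟩

amp(|b₁b₂…⟩) = product of the factor amplitudes for bits b₁, b₂, …; only kets whose every factor amplitude is nonzero survive.
|000⟩: (-0.09755)(0.4871)(-0.08759) = 0.004162
|001⟩: (-0.09755)(0.4871)(0.9962) = -0.04734
|010⟩: (-0.09755)(0.569 - 0.6625i)(-0.08759) = (0.004862 - 0.005661i)
|011⟩: (-0.09755)(0.569 - 0.6625i)(0.9962) = (-0.0553 + 0.06438i)
|100⟩: (0.02468 + 0.9949i)(0.4871)(-0.08759) = (-0.001053 - 0.04245i)
|101⟩: (0.02468 + 0.9949i)(0.4871)(0.9962) = (0.01198 + 0.4828i)
|110⟩: (0.02468 + 0.9949i)(0.569 - 0.6625i)(-0.08759) = (-0.05896 - 0.04815i)
|111⟩: (0.02468 + 0.9949i)(0.569 - 0.6625i)(0.9962) = (0.6706 + 0.5477i)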